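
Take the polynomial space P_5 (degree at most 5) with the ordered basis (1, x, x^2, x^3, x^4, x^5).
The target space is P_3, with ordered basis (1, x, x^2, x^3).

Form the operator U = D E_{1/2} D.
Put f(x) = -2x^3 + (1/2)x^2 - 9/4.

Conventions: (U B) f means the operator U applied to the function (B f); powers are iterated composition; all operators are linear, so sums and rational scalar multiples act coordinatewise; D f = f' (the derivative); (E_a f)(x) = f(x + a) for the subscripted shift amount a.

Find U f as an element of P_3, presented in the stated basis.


D f = -6x^2 + x
E_{1/2} D f = -6x^2 - 5x - 1
D E_{1/2} D f = -12x - 5

the result is g(x) = -12x - 5


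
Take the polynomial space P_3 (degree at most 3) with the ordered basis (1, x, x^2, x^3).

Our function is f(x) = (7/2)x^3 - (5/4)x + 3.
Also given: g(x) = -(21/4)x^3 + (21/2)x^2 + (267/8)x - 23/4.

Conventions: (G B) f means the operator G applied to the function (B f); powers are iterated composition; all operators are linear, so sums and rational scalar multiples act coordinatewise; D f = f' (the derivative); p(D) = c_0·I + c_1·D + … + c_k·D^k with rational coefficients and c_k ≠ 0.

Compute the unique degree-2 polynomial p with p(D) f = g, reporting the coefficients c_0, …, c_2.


D^0 f = (7/2)x^3 - (5/4)x + 3
D^1 f = (21/2)x^2 - 5/4
D^2 f = 21x
matching coefficients of g against c_0 f + c_1 Df + … from the top degree down determines the c_i
solution: c_0 = -3/2, c_1 = 1, c_2 = 3/2

c_0 = -3/2, c_1 = 1, c_2 = 3/2


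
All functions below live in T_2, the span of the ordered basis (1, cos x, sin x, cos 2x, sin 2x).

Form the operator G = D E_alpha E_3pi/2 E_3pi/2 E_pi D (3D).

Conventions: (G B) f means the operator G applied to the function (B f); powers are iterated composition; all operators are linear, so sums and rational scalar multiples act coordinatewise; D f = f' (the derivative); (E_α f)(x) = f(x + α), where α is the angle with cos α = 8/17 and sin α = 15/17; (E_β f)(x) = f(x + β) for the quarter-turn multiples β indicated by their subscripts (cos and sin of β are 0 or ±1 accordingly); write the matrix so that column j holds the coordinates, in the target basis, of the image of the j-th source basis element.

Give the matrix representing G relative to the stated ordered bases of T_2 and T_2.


the matrix is [[0, 0, 0, 0, 0]; [0, 45/17, -24/17, 0, 0]; [0, 24/17, 45/17, 0, 0]; [0, 0, 0, 5760/289, 3864/289]; [0, 0, 0, -3864/289, 5760/289]] (rows listed top to bottom)

image of 1: 0
image of cos x: (45/17)cos x + (24/17)sin x
image of sin x: -(24/17)cos x + (45/17)sin x
image of cos 2x: (5760/289)cos 2x - (3864/289)sin 2x
image of sin 2x: (3864/289)cos 2x + (5760/289)sin 2x
each image's coordinates form column j of the matrix


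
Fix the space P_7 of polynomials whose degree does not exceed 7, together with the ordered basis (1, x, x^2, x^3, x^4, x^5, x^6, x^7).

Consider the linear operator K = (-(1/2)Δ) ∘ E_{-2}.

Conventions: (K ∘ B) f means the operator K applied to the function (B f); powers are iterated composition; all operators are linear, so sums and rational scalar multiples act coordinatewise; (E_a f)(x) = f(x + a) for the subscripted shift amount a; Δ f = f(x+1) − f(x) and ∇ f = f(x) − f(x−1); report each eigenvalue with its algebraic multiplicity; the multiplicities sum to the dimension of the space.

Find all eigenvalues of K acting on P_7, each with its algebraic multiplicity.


image of 1: 0
image of x: -1/2
image of x^2: -x + 3/2
image of x^3: -(3/2)x^2 + (9/2)x - 7/2
image of x^4: -2x^3 + 9x^2 - 14x + 15/2
image of x^5: -(5/2)x^4 + 15x^3 - 35x^2 + (75/2)x - 31/2
image of x^6: -3x^5 + (45/2)x^4 - 70x^3 + (225/2)x^2 - 93x + 63/2
image of x^7: -(7/2)x^6 + (63/2)x^5 - (245/2)x^4 + (525/2)x^3 - (651/2)x^2 + (441/2)x - 127/2
the matrix is upper triangular; its diagonal is (0, 0, 0, 0, 0, 0, 0, 0)
for a triangular matrix the eigenvalues are the diagonal entries, with algebraic multiplicity their repetition count

λ = 0 (multiplicity 8)


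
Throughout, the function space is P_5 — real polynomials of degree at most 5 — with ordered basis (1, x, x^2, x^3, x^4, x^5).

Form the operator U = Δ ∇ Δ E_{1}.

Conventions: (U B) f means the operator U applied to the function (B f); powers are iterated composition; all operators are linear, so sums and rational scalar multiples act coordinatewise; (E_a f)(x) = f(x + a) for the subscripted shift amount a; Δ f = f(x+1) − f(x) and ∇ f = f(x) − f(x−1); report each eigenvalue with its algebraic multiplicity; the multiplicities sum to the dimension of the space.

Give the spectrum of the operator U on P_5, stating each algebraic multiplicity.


image of 1: 0
image of x: 0
image of x^2: 0
image of x^3: 6
image of x^4: 24x + 36
image of x^5: 60x^2 + 180x + 150
the matrix is upper triangular; its diagonal is (0, 0, 0, 0, 0, 0)
for a triangular matrix the eigenvalues are the diagonal entries, with algebraic multiplicity their repetition count

λ = 0 (multiplicity 6)


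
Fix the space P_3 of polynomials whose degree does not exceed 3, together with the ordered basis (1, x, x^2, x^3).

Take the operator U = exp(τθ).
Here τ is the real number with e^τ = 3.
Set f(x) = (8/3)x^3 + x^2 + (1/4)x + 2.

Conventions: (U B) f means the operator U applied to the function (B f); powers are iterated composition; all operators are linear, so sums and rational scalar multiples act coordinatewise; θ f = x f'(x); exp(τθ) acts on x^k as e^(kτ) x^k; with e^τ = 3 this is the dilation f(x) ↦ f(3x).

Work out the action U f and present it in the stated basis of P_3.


the image equals g(x) = 72x^3 + 9x^2 + (3/4)x + 2

exp(τθ) x^k = e^(kτ) x^k; with e^τ = 3 this sends x^k to 3^k x^k
x ↦ 3 x
x^2 ↦ 9 x^2
x^3 ↦ 27 x^3
applying this coordinatewise to f: exp(τθ) f = 72x^3 + 9x^2 + (3/4)x + 2


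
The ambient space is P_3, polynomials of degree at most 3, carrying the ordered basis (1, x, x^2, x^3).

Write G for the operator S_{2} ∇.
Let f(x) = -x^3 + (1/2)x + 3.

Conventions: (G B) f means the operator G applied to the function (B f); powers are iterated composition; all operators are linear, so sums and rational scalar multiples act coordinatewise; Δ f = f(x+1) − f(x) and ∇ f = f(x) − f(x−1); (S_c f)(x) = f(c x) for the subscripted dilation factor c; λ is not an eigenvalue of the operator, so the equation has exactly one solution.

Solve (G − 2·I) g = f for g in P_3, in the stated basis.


write g with unknown coordinates in the stated basis and equate coefficients in (G − 2·I) g = f
solving from the highest basis element down gives g = (1/2)x^3 + 3x^2 + (17/4)x - 5/8
check: G g = 6x^2 + 9x + 7/4
so G g − 2·g = -x^3 + (1/2)x + 3 = f ✓

the result is g(x) = (1/2)x^3 + 3x^2 + (17/4)x - 5/8


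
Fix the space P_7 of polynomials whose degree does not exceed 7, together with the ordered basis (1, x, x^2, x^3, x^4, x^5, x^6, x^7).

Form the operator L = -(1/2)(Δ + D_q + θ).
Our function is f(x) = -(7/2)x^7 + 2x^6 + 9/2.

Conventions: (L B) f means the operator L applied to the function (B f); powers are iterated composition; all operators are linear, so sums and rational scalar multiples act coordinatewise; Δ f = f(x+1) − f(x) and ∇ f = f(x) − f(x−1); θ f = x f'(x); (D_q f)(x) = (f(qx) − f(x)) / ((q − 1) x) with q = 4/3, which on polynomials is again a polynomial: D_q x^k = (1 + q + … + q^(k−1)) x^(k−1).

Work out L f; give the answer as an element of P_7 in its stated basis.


the result is g(x) = (49/4)x^7 + (29401/729)x^6 + (16421/972)x^5 + (185/4)x^4 + (165/4)x^3 + (87/4)x^2 + (25/4)x + 3/4

Δ f = -(49/2)x^6 - (123/2)x^5 - (185/2)x^4 - (165/2)x^3 - (87/2)x^2 - (25/2)x - 3/2
D_q f = -(99379/1458)x^6 + (6734/243)x^5
θ f = -(49/2)x^7 + 12x^6
(Δ + D_q + θ) f = -(49/2)x^7 - (58802/729)x^6 - (16421/486)x^5 - (185/2)x^4 - (165/2)x^3 - (87/2)x^2 - (25/2)x - 3/2
(-(1/2)(Δ + D_q + θ)) f = (49/4)x^7 + (29401/729)x^6 + (16421/972)x^5 + (185/4)x^4 + (165/4)x^3 + (87/4)x^2 + (25/4)x + 3/4


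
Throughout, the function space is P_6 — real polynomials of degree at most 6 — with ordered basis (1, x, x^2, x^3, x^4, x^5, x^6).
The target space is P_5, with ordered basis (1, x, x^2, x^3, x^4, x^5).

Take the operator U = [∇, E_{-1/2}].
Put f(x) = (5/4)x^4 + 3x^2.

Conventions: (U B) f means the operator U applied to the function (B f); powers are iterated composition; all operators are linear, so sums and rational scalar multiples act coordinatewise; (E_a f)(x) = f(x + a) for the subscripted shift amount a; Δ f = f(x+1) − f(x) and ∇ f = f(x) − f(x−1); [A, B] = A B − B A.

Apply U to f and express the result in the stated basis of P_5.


E_{-1/2} f = (5/4)x^4 - (5/2)x^3 + (39/8)x^2 - (29/8)x + 53/64
∇ E_{-1/2} f = 5x^3 - 15x^2 + (89/4)x - 49/4
∇ f = 5x^3 - (15/2)x^2 + 11x - 17/4
E_{-1/2} ∇ f = 5x^3 - 15x^2 + (89/4)x - 49/4
[∇, E_{-1/2}] f = 0

g(x) = 0


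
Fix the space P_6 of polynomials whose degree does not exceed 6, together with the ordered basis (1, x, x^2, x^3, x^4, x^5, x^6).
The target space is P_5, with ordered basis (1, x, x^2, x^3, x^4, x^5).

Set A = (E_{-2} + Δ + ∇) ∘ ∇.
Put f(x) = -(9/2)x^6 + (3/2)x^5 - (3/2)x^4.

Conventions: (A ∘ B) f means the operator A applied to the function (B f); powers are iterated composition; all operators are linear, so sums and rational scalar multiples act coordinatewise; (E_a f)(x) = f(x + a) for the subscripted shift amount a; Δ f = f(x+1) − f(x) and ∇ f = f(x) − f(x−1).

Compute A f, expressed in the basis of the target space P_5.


∇ f = -27x^5 + 75x^4 - 111x^3 + (183/2)x^2 - (81/2)x + 15/2
E_{-2} ∇ f = -27x^5 + 345x^4 - 1791x^3 + (9435/2)x^2 - (12597/2)x + 6813/2
Δ ∇ f = -135x^4 + 30x^3 - 153x^2 + 15x - 12
∇ ∇ f = -135x^4 + 570x^3 - 1053x^2 + 951x - 345
(E_{-2} + Δ + ∇) ∇ f = -27x^5 + 75x^4 - 1191x^3 + (7023/2)x^2 - (10665/2)x + 6099/2

the result is g(x) = -27x^5 + 75x^4 - 1191x^3 + (7023/2)x^2 - (10665/2)x + 6099/2


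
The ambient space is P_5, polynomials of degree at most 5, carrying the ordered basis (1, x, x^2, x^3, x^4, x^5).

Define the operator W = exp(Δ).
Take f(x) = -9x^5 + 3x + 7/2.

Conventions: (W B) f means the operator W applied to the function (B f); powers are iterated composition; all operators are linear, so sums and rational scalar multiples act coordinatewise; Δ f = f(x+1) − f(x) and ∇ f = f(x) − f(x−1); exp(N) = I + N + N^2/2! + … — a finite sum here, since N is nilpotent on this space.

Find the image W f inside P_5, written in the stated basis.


the result is g(x) = -9x^5 - 45x^4 - 180x^3 - 450x^2 - 672x - 923/2

order-1 term: -45x^4 - 90x^3 - 90x^2 - 45x - 6
order-2 term: -90x^3 - 270x^2 - 315x - 135
order-3 term: -90x^2 - 270x - 225
order-4 term: -45x - 90
order-5 term: -9
the series for exp(Δ) f terminates at order 5
exp(Δ) f = -9x^5 - 45x^4 - 180x^3 - 450x^2 - 672x - 923/2


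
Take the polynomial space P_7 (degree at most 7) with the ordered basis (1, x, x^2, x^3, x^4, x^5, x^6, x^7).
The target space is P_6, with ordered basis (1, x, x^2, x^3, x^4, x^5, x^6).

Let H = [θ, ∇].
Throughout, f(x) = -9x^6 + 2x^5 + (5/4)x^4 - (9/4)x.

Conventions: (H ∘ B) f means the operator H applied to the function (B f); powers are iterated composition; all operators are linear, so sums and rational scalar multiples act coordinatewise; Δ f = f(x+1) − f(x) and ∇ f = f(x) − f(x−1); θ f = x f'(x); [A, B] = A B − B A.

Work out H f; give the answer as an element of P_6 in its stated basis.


the result is g(x) = 54x^5 - 280x^4 + 575x^3 - 585x^2 + 295x - 227/4

∇ f = -54x^5 + 145x^4 - 195x^3 + (295/2)x^2 - 59x + 15/2
θ ∇ f = -270x^5 + 580x^4 - 585x^3 + 295x^2 - 59x
θ f = -54x^6 + 10x^5 + 5x^4 - (9/4)x
∇ θ f = -324x^5 + 860x^4 - 1160x^3 + 880x^2 - 354x + 227/4
[θ, ∇] f = 54x^5 - 280x^4 + 575x^3 - 585x^2 + 295x - 227/4


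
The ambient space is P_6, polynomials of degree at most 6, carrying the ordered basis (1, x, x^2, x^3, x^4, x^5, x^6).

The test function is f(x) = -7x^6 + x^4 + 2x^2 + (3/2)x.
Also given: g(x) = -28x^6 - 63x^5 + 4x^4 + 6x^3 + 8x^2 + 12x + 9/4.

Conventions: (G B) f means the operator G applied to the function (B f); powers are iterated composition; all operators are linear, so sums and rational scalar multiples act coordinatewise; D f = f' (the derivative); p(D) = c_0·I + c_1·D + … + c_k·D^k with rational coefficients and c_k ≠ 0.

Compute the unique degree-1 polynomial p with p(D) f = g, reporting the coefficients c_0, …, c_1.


D^0 f = -7x^6 + x^4 + 2x^2 + (3/2)x
D^1 f = -42x^5 + 4x^3 + 4x + 3/2
matching coefficients of g against c_0 f + c_1 Df + … from the top degree down determines the c_i
solution: c_0 = 4, c_1 = 3/2

p(D) = 4·I + (3/2)·D, i.e. c_0 = 4, c_1 = 3/2


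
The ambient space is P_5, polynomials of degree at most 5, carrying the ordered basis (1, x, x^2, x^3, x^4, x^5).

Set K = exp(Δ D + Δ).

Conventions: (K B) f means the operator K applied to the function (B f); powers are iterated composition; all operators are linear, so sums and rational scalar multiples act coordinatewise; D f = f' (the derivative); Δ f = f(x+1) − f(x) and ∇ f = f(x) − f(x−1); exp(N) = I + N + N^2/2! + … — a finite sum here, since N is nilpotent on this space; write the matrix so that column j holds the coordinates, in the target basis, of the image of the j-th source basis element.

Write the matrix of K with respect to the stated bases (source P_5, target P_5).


image of 1: 1
image of x: x + 1
image of x^2: x^2 + 2x + 4
image of x^3: x^3 + 3x^2 + 12x + 14
image of x^4: x^4 + 4x^3 + 24x^2 + 56x + 67
image of x^5: x^5 + 5x^4 + 40x^3 + 140x^2 + 335x + 357
each image's coordinates form column j of the matrix

the matrix is [[1, 1, 4, 14, 67, 357]; [0, 1, 2, 12, 56, 335]; [0, 0, 1, 3, 24, 140]; [0, 0, 0, 1, 4, 40]; [0, 0, 0, 0, 1, 5]; [0, 0, 0, 0, 0, 1]] (rows listed top to bottom)


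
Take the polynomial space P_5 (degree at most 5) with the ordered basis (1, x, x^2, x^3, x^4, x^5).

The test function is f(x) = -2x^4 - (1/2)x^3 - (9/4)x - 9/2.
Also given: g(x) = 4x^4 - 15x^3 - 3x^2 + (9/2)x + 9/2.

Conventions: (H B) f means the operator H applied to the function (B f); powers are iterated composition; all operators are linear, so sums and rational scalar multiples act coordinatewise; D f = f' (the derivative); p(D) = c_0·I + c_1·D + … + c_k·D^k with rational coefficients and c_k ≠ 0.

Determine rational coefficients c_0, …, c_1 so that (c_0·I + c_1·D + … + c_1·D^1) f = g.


D^0 f = -2x^4 - (1/2)x^3 - (9/4)x - 9/2
D^1 f = -8x^3 - (3/2)x^2 - 9/4
matching coefficients of g against c_0 f + c_1 Df + … from the top degree down determines the c_i
solution: c_0 = -2, c_1 = 2

p(D) = -2·I + 2·D, i.e. c_0 = -2, c_1 = 2


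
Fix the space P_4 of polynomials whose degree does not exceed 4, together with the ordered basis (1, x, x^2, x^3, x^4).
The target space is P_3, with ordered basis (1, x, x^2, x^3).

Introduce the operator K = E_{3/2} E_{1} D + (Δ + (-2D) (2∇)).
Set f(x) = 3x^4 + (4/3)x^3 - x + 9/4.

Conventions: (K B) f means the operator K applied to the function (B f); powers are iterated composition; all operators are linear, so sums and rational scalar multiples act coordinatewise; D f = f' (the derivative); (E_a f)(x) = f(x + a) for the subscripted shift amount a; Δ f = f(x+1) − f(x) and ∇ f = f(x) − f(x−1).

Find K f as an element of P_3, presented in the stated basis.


g(x) = 24x^3 - 28x^2 + 373x + 1097/6

D f = 12x^3 + 4x^2 - 1
E_{1} D f = 12x^3 + 40x^2 + 44x + 15
E_{3/2} (E_{1} D) f = 12x^3 + 94x^2 + 245x + 423/2
Δ f = 12x^3 + 22x^2 + 16x + 10/3
∇ f = 12x^3 - 14x^2 + 8x - 8/3
(2∇) f = 24x^3 - 28x^2 + 16x - 16/3
D (2∇) f = 72x^2 - 56x + 16
(-2D) (2∇) f = -144x^2 + 112x - 32
(Δ + (-2D) (2∇)) f = 12x^3 - 122x^2 + 128x - 86/3
(E_{3/2} E_{1} D + (Δ + (-2D) (2∇))) f = 24x^3 - 28x^2 + 373x + 1097/6


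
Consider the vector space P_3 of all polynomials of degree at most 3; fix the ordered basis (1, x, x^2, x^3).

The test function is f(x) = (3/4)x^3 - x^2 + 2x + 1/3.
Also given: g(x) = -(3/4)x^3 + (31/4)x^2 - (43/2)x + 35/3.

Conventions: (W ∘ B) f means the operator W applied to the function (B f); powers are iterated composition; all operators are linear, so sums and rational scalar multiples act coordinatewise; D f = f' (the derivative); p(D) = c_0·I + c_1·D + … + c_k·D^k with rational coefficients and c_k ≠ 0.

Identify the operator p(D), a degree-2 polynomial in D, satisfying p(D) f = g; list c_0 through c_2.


c_0 = -1, c_1 = 3, c_2 = -3

D^0 f = (3/4)x^3 - x^2 + 2x + 1/3
D^1 f = (9/4)x^2 - 2x + 2
D^2 f = (9/2)x - 2
matching coefficients of g against c_0 f + c_1 Df + … from the top degree down determines the c_i
solution: c_0 = -1, c_1 = 3, c_2 = -3


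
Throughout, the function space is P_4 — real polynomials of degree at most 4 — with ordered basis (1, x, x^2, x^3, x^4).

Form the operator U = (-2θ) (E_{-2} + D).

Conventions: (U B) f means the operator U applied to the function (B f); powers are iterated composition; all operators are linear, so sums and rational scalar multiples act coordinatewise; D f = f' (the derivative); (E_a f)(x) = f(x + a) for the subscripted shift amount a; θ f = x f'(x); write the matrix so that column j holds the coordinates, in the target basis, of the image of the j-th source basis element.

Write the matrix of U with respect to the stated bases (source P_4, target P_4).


image of 1: 0
image of x: -2x
image of x^2: -4x^2 + 4x
image of x^3: -6x^3 + 12x^2 - 24x
image of x^4: -8x^4 + 24x^3 - 96x^2 + 64x
each image's coordinates form column j of the matrix

the matrix is [[0, 0, 0, 0, 0]; [0, -2, 4, -24, 64]; [0, 0, -4, 12, -96]; [0, 0, 0, -6, 24]; [0, 0, 0, 0, -8]] (rows listed top to bottom)


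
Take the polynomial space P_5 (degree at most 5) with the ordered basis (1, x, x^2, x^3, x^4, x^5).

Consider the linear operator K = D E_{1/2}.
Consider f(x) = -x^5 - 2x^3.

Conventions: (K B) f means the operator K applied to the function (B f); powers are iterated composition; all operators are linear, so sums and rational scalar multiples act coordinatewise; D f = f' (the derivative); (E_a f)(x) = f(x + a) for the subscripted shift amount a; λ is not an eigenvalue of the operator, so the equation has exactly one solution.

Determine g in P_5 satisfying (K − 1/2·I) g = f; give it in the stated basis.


write g with unknown coordinates in the stated basis and equate coefficients in (K − 1/2·I) g = f
solving from the highest basis element down gives g = 2x^5 + 20x^4 + 204x^3 + 1494x^2 + 7330x + 71901/4
check: K g = 10x^4 + 100x^3 + 747x^2 + 3665x + 71901/8
so K g − 1/2·g = -x^5 - 2x^3 = f ✓

the result is g(x) = 2x^5 + 20x^4 + 204x^3 + 1494x^2 + 7330x + 71901/4


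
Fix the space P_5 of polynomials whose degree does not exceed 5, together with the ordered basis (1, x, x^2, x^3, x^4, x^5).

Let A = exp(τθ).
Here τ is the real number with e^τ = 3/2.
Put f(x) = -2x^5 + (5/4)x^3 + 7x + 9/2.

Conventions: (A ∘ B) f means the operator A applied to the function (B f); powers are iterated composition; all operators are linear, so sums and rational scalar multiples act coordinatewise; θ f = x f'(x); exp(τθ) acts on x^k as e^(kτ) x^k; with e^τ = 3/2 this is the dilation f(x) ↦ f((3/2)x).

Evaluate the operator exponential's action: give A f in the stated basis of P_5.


the result is g(x) = -(243/16)x^5 + (135/32)x^3 + (21/2)x + 9/2

exp(τθ) x^k = e^(kτ) x^k; with e^τ = 3/2 this sends x^k to (3/2)^k x^k
x ↦ 3/2 x
x^3 ↦ 27/8 x^3
x^5 ↦ 243/32 x^5
applying this coordinatewise to f: exp(τθ) f = -(243/16)x^5 + (135/32)x^3 + (21/2)x + 9/2


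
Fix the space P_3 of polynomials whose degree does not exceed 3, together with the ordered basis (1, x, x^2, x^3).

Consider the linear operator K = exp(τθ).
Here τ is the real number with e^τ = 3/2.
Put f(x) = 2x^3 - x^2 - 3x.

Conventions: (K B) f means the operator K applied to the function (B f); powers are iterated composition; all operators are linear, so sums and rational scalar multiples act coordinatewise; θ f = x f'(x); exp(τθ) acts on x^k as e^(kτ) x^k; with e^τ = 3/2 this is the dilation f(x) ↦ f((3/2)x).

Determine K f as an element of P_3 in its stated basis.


exp(τθ) x^k = e^(kτ) x^k; with e^τ = 3/2 this sends x^k to (3/2)^k x^k
x ↦ 3/2 x
x^2 ↦ 9/4 x^2
x^3 ↦ 27/8 x^3
applying this coordinatewise to f: exp(τθ) f = (27/4)x^3 - (9/4)x^2 - (9/2)x

the result is g(x) = (27/4)x^3 - (9/4)x^2 - (9/2)x


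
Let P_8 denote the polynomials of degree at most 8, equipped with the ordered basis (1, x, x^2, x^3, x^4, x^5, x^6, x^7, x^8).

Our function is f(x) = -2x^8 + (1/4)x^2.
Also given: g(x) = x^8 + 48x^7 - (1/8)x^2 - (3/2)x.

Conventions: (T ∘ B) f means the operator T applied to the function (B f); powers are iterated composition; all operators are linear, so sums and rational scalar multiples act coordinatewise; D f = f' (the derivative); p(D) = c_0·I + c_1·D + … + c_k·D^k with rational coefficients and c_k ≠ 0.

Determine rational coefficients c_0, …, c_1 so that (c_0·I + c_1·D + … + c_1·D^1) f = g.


D^0 f = -2x^8 + (1/4)x^2
D^1 f = -16x^7 + (1/2)x
matching coefficients of g against c_0 f + c_1 Df + … from the top degree down determines the c_i
solution: c_0 = -1/2, c_1 = -3

c_0 = -1/2, c_1 = -3


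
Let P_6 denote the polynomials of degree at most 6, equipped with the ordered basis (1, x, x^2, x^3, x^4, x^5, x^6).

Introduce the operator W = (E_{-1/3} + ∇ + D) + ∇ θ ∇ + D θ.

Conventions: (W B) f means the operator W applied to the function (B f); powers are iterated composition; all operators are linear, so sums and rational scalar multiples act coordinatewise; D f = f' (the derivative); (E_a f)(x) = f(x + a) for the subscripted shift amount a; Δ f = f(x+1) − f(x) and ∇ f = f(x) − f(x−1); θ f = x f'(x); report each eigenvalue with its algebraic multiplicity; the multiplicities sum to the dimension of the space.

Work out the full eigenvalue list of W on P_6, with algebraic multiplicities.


λ = 1 (multiplicity 7)

image of 1: 1
image of x: x + 8/3
image of x^2: x^2 + (22/3)x + 10/9
image of x^3: x^3 + 14x^2 + (28/3)x - 217/27
image of x^4: x^4 + (68/3)x^3 + (92/3)x^2 - (1516/27)x + 2188/81
image of x^5: x^5 + (100/3)x^4 + (640/9)x^3 - (5410/27)x^2 + (16610/81)x - 17983/243
image of x^6: x^6 + 46x^5 + (410/3)x^4 - (14060/27)x^3 + (22280/27)x^2 - (50546/81)x + 134866/729
the matrix is upper triangular; its diagonal is (1, 1, 1, 1, 1, 1, 1)
for a triangular matrix the eigenvalues are the diagonal entries, with algebraic multiplicity their repetition count


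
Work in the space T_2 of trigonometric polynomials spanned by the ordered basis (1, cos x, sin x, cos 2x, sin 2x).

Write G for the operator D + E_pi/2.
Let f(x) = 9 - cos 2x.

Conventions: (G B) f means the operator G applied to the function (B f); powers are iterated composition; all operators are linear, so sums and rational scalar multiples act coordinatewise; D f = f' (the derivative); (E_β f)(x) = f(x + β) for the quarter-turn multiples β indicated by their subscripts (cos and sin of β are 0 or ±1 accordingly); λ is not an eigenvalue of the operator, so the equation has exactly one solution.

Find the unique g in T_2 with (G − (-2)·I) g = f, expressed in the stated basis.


the result is g(x) = 3 - (1/5)cos 2x - (2/5)sin 2x

write g with unknown coordinates in the stated basis and equate coefficients in (G − (-2)·I) g = f
solving from the highest basis element down gives g = 3 - (1/5)cos 2x - (2/5)sin 2x
check: G g = 3 - (3/5)cos 2x + (4/5)sin 2x
so G g − (-2)·g = 9 - cos 2x = f ✓


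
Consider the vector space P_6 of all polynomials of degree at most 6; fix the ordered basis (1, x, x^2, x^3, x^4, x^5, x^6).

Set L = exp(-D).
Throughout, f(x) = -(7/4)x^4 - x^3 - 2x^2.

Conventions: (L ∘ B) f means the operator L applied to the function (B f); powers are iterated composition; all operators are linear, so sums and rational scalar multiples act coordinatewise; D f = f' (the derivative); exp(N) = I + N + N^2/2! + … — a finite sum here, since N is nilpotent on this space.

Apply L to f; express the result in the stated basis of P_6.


g(x) = -(7/4)x^4 + 6x^3 - (19/2)x^2 + 8x - 11/4

order-1 term: 7x^3 + 3x^2 + 4x
order-2 term: -(21/2)x^2 - 3x - 2
order-3 term: 7x + 1
order-4 term: -7/4
the series for exp(-D) f terminates at order 4
exp(-D) f = -(7/4)x^4 + 6x^3 - (19/2)x^2 + 8x - 11/4


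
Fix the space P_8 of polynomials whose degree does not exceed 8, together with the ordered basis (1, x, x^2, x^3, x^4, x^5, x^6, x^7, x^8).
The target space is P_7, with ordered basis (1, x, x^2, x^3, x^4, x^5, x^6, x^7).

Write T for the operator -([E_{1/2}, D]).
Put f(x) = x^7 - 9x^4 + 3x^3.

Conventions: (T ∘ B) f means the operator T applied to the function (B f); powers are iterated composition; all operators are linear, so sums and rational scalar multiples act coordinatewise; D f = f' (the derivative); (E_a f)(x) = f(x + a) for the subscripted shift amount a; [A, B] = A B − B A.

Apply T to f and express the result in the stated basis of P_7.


the result is g(x) = 0

D f = 7x^6 - 36x^3 + 9x^2
E_{1/2} D f = 7x^6 + 21x^5 + (105/4)x^4 - (37/2)x^3 - (615/16)x^2 - (267/16)x - 137/64
E_{1/2} f = x^7 + (7/2)x^6 + (21/4)x^5 - (37/8)x^4 - (205/16)x^3 - (267/32)x^2 - (137/64)x - 23/128
D E_{1/2} f = 7x^6 + 21x^5 + (105/4)x^4 - (37/2)x^3 - (615/16)x^2 - (267/16)x - 137/64
[E_{1/2}, D] f = 0
(-([E_{1/2}, D])) f = 0


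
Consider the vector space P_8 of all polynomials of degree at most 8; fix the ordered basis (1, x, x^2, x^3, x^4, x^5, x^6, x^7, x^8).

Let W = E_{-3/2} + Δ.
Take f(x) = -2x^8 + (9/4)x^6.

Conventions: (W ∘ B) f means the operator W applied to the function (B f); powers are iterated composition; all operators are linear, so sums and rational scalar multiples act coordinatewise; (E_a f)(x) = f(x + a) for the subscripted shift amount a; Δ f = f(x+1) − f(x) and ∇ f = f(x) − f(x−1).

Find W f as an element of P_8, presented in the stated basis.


E_{-3/2} f = -2x^8 + 24x^7 - (495/4)x^6 + (1431/4)x^5 - (10125/16)x^4 + (5589/8)x^3 - (29889/64)x^2 + (10935/64)x - 6561/256
Δ f = -16x^7 - 56x^6 - (197/2)x^5 - (425/4)x^4 - 67x^3 - (89/4)x^2 - (5/2)x + 1/4
(E_{-3/2} + Δ) f = -2x^8 + 8x^7 - (719/4)x^6 + (1037/4)x^5 - (11825/16)x^4 + (5053/8)x^3 - (31313/64)x^2 + (10775/64)x - 6497/256

the result is g(x) = -2x^8 + 8x^7 - (719/4)x^6 + (1037/4)x^5 - (11825/16)x^4 + (5053/8)x^3 - (31313/64)x^2 + (10775/64)x - 6497/256


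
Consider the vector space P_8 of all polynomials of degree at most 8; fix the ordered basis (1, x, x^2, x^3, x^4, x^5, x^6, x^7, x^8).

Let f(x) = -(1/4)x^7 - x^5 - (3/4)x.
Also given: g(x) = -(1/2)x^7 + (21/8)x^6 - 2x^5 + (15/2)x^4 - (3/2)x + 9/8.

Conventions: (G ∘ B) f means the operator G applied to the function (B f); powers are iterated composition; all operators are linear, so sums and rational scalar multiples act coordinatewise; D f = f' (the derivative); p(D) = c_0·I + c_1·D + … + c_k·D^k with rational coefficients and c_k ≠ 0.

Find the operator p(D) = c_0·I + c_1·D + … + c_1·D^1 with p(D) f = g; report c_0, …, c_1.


c_0 = 2, c_1 = -3/2

D^0 f = -(1/4)x^7 - x^5 - (3/4)x
D^1 f = -(7/4)x^6 - 5x^4 - 3/4
matching coefficients of g against c_0 f + c_1 Df + … from the top degree down determines the c_i
solution: c_0 = 2, c_1 = -3/2


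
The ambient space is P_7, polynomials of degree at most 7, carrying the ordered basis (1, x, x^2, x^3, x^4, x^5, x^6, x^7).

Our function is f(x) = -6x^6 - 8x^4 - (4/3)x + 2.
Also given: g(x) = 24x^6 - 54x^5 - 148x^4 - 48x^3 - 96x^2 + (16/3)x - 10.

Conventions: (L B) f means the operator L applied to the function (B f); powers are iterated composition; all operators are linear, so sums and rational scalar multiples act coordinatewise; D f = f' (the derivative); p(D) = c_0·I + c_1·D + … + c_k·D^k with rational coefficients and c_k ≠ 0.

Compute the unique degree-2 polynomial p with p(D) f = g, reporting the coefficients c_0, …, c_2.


p(D) = -4·I + (3/2)·D + D^2, i.e. c_0 = -4, c_1 = 3/2, c_2 = 1

D^0 f = -6x^6 - 8x^4 - (4/3)x + 2
D^1 f = -36x^5 - 32x^3 - 4/3
D^2 f = -180x^4 - 96x^2
matching coefficients of g against c_0 f + c_1 Df + … from the top degree down determines the c_i
solution: c_0 = -4, c_1 = 3/2, c_2 = 1


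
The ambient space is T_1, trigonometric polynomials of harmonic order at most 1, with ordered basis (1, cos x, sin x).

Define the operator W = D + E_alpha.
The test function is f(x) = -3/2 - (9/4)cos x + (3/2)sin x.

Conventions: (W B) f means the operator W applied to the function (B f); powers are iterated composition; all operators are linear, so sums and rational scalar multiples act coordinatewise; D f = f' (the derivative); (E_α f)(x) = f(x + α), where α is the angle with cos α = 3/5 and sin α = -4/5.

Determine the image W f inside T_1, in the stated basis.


D f = (3/2)cos x + (9/4)sin x
E_alpha f = -3/2 - (51/20)cos x - (9/10)sin x
(D + E_alpha) f = -3/2 - (21/20)cos x + (27/20)sin x

the image equals g(x) = -3/2 - (21/20)cos x + (27/20)sin x


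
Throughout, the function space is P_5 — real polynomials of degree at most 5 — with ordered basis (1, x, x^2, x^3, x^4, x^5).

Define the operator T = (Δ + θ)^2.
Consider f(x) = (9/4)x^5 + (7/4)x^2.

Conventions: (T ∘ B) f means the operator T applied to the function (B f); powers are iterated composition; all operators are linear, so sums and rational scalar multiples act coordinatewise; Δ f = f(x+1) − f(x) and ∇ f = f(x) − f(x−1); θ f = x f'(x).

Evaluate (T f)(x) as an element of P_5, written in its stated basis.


Δ f = (45/4)x^4 + (45/2)x^3 + (45/2)x^2 + (59/4)x + 4
θ f = (45/4)x^5 + (7/2)x^2
(Δ + θ) f = (45/4)x^5 + (45/4)x^4 + (45/2)x^3 + 26x^2 + (59/4)x + 4
Δ (Δ + θ) f = (225/4)x^4 + (315/2)x^3 + (495/2)x^2 + (883/4)x + 343/4
θ (Δ + θ) f = (225/4)x^5 + 45x^4 + (135/2)x^3 + 52x^2 + (59/4)x
(Δ + θ) (Δ + θ) f = (225/4)x^5 + (405/4)x^4 + 225x^3 + (599/2)x^2 + (471/2)x + 343/4

the result is g(x) = (225/4)x^5 + (405/4)x^4 + 225x^3 + (599/2)x^2 + (471/2)x + 343/4


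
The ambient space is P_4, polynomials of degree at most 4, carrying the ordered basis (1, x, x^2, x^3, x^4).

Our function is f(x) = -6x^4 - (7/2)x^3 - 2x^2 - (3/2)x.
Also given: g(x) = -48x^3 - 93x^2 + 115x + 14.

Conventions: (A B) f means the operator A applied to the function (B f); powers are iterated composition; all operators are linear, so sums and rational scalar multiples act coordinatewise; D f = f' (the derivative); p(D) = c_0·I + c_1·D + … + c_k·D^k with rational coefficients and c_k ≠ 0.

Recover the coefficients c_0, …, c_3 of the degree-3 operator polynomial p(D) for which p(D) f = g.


p(D) = 2·D + D^2 − D^3, i.e. c_0 = 0, c_1 = 2, c_2 = 1, c_3 = -1

D^0 f = -6x^4 - (7/2)x^3 - 2x^2 - (3/2)x
D^1 f = -24x^3 - (21/2)x^2 - 4x - 3/2
D^2 f = -72x^2 - 21x - 4
D^3 f = -144x - 21
matching coefficients of g against c_0 f + c_1 Df + … from the top degree down determines the c_i
solution: c_0 = 0, c_1 = 2, c_2 = 1, c_3 = -1


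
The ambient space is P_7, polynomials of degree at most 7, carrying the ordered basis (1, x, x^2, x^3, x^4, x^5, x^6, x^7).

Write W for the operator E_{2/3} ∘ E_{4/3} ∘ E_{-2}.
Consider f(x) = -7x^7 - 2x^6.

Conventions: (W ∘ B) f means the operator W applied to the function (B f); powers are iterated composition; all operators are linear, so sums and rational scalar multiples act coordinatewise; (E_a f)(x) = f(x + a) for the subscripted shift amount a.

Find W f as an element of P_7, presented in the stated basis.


E_{-2} f = -7x^7 + 96x^6 - 564x^5 + 1840x^4 - 3600x^3 + 4224x^2 - 2752x + 768
E_{4/3} E_{-2} f = -7x^7 + (92/3)x^6 - (172/3)x^5 + (1600/27)x^4 - (2960/81)x^3 + (1088/81)x^2 - (1984/729)x + 512/2187
E_{2/3} E_{4/3} E_{-2} f = -7x^7 - 2x^6

the result is g(x) = -7x^7 - 2x^6


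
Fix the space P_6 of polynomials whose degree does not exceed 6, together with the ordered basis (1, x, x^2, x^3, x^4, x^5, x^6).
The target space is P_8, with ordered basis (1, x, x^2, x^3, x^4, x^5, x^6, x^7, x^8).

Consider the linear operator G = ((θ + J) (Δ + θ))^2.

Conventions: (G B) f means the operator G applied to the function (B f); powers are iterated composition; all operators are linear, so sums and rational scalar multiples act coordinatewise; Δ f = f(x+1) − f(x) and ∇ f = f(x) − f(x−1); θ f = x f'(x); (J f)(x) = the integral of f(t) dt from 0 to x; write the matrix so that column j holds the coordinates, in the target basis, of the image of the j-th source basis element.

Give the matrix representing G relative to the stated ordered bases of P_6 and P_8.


the matrix is [[0, 0, 0, 0, 0, 0, 0]; [0, 11/2, 71/3, 297/4, 989/5, 2923/6, 8133/7]; [0, 7/2, 63/2, 125, 867/2, 1293, 7137/2]; [0, 1/3, 10, 231/2, 414, 9505/6, 5183]; [0, 0, 1/2, 81/4, 635/2, 3140/3, 17715/4]; [0, 0, 0, 3/5, 172/5, 1443/2, 2227]; [0, 0, 0, 0, 2/3, 105/2, 2871/2]; [0, 0, 0, 0, 0, 5/7, 522/7]; [0, 0, 0, 0, 0, 0, 3/4]] (rows listed top to bottom)

image of 1: 0
image of x: (1/3)x^3 + (7/2)x^2 + (11/2)x
image of x^2: (1/2)x^4 + 10x^3 + (63/2)x^2 + (71/3)x
image of x^3: (3/5)x^5 + (81/4)x^4 + (231/2)x^3 + 125x^2 + (297/4)x
image of x^4: (2/3)x^6 + (172/5)x^5 + (635/2)x^4 + 414x^3 + (867/2)x^2 + (989/5)x
image of x^5: (5/7)x^7 + (105/2)x^6 + (1443/2)x^5 + (3140/3)x^4 + (9505/6)x^3 + 1293x^2 + (2923/6)x
image of x^6: (3/4)x^8 + (522/7)x^7 + (2871/2)x^6 + 2227x^5 + (17715/4)x^4 + 5183x^3 + (7137/2)x^2 + (8133/7)x
each image's coordinates form column j of the matrix


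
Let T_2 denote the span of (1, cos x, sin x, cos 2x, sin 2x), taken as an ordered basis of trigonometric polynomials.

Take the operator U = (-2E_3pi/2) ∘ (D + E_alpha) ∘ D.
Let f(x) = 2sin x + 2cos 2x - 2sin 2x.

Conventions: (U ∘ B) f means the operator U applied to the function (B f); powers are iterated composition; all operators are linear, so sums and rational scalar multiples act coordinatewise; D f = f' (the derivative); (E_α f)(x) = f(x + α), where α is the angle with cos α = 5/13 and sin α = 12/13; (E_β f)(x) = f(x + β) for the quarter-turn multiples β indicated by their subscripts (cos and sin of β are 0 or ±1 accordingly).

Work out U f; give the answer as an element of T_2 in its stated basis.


D f = 2cos x - 4cos 2x - 4sin 2x
D D f = -2sin x - 8cos 2x + 8sin 2x
E_alpha D f = (10/13)cos x - (24/13)sin x - (4/169)cos 2x + (956/169)sin 2x
(D + E_alpha) D f = (10/13)cos x - (50/13)sin x - (1356/169)cos 2x + (2308/169)sin 2x
E_3pi/2 ((D + E_alpha) ∘ D) f = (50/13)cos x + (10/13)sin x + (1356/169)cos 2x - (2308/169)sin 2x
(-2E_3pi/2) ((D + E_alpha) ∘ D) f = -(100/13)cos x - (20/13)sin x - (2712/169)cos 2x + (4616/169)sin 2x

g(x) = -(100/13)cos x - (20/13)sin x - (2712/169)cos 2x + (4616/169)sin 2x


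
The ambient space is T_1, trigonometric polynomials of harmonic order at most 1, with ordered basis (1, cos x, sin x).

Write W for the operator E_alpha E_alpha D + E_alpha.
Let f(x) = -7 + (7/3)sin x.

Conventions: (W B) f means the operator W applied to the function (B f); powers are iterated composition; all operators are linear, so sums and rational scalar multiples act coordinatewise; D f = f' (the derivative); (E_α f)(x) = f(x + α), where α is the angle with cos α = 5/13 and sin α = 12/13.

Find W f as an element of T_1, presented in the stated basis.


D f = (7/3)cos x
E_alpha D f = (35/39)cos x - (28/13)sin x
E_alpha E_alpha D f = -(833/507)cos x - (280/169)sin x
E_alpha f = -7 + (28/13)cos x + (35/39)sin x
(E_alpha E_alpha D + E_alpha) f = -7 + (259/507)cos x - (385/507)sin x

g(x) = -7 + (259/507)cos x - (385/507)sin x


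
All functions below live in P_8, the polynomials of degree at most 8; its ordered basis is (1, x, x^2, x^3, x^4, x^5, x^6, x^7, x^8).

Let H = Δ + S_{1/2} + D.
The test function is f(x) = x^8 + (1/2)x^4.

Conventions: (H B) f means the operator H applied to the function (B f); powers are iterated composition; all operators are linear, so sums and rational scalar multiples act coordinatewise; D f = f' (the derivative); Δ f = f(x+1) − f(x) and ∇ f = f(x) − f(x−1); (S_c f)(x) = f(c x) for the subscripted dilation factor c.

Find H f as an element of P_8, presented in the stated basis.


the image equals g(x) = (1/256)x^8 + 16x^7 + 28x^6 + 56x^5 + (2241/32)x^4 + 60x^3 + 31x^2 + 10x + 3/2

Δ f = 8x^7 + 28x^6 + 56x^5 + 70x^4 + 58x^3 + 31x^2 + 10x + 3/2
S_{1/2} f = (1/256)x^8 + (1/32)x^4
D f = 8x^7 + 2x^3
(Δ + S_{1/2} + D) f = (1/256)x^8 + 16x^7 + 28x^6 + 56x^5 + (2241/32)x^4 + 60x^3 + 31x^2 + 10x + 3/2


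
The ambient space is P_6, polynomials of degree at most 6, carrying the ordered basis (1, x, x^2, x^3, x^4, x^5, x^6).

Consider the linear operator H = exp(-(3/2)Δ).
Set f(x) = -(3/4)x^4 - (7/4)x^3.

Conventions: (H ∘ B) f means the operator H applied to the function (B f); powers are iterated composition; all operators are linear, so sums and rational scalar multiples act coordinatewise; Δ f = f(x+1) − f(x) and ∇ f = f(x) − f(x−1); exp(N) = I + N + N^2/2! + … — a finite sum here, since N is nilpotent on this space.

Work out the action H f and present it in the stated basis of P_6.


the image equals g(x) = -(3/4)x^4 + (11/4)x^3 + (9/2)x^2 - (153/16)x - 165/64

order-1 term: (9/2)x^3 + (117/8)x^2 + (99/8)x + 15/4
order-2 term: -(81/8)x^2 - (513/16)x - 189/8
order-3 term: (81/8)x + 675/32
order-4 term: -243/64
the series for exp(-(3/2)Δ) f terminates at order 4
exp(-(3/2)Δ) f = -(3/4)x^4 + (11/4)x^3 + (9/2)x^2 - (153/16)x - 165/64


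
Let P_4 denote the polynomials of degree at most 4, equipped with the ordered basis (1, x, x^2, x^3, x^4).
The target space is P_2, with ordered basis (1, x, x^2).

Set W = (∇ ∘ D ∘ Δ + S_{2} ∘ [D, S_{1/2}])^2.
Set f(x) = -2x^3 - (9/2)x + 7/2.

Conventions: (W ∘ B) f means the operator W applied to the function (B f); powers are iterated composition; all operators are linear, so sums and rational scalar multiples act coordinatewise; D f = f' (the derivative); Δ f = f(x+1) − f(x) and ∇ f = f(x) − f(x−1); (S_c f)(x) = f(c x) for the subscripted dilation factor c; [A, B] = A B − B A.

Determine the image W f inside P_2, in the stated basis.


the image equals g(x) = -3x

Δ f = -6x^2 - 6x - 13/2
D Δ f = -12x - 6
∇ D Δ f = -12
S_{1/2} f = -(1/4)x^3 - (9/4)x + 7/2
D S_{1/2} f = -(3/4)x^2 - 9/4
D f = -6x^2 - 9/2
S_{1/2} D f = -(3/2)x^2 - 9/2
[D, S_{1/2}] f = (3/4)x^2 + 9/4
S_{2} [D, S_{1/2}] f = 3x^2 + 9/4
(∇ ∘ D ∘ Δ + S_{2} ∘ [D, S_{1/2}]) f = 3x^2 - 39/4
Δ (∇ ∘ D ∘ Δ + S_{2} ∘ [D, S_{1/2}]) f = 6x + 3
D Δ (∇ ∘ D ∘ Δ + S_{2} ∘ [D, S_{1/2}]) f = 6
∇ D Δ (∇ ∘ D ∘ Δ + S_{2} ∘ [D, S_{1/2}]) f = 0
S_{1/2} (∇ ∘ D ∘ Δ + S_{2} ∘ [D, S_{1/2}]) f = (3/4)x^2 - 39/4
D S_{1/2} (∇ ∘ D ∘ Δ + S_{2} ∘ [D, S_{1/2}]) f = (3/2)x
D (∇ ∘ D ∘ Δ + S_{2} ∘ [D, S_{1/2}]) f = 6x
S_{1/2} D (∇ ∘ D ∘ Δ + S_{2} ∘ [D, S_{1/2}]) f = 3x
[D, S_{1/2}] (∇ ∘ D ∘ Δ + S_{2} ∘ [D, S_{1/2}]) f = -(3/2)x
S_{2} [D, S_{1/2}] (∇ ∘ D ∘ Δ + S_{2} ∘ [D, S_{1/2}]) f = -3x
(∇ ∘ D ∘ Δ + S_{2} ∘ [D, S_{1/2}]) (∇ ∘ D ∘ Δ + S_{2} ∘ [D, S_{1/2}]) f = -3x


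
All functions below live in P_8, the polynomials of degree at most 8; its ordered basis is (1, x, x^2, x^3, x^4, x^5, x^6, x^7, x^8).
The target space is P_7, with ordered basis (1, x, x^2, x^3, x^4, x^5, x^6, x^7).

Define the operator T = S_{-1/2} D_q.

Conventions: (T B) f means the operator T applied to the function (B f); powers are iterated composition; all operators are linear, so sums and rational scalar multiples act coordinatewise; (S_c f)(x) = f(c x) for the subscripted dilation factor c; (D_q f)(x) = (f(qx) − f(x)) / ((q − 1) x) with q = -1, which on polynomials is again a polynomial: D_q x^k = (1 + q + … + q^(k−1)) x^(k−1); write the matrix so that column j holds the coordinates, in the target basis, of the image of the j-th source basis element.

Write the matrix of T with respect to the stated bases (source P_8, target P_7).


image of 1: 0
image of x: 1
image of x^2: 0
image of x^3: (1/4)x^2
image of x^4: 0
image of x^5: (1/16)x^4
image of x^6: 0
image of x^7: (1/64)x^6
image of x^8: 0
each image's coordinates form column j of the matrix

the matrix is [[0, 1, 0, 0, 0, 0, 0, 0, 0]; [0, 0, 0, 0, 0, 0, 0, 0, 0]; [0, 0, 0, 1/4, 0, 0, 0, 0, 0]; [0, 0, 0, 0, 0, 0, 0, 0, 0]; [0, 0, 0, 0, 0, 1/16, 0, 0, 0]; [0, 0, 0, 0, 0, 0, 0, 0, 0]; [0, 0, 0, 0, 0, 0, 0, 1/64, 0]; [0, 0, 0, 0, 0, 0, 0, 0, 0]] (rows listed top to bottom)
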